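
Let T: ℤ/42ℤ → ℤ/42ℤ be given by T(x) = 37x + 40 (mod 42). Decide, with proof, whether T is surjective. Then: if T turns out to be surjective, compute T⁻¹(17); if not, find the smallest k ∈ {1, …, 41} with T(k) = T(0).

By definition, T is surjective if every y in the codomain equals T(x) for some x in the domain.
Since gcd(37, 42) = 1, 37 is invertible modulo 42. Euclid's algorithm: 42 = 1·37 + 5, 37 = 7·5 + 2, 5 = 2·2 + 1; back-substituting gives 1 = 25·37 − 22·42, so 37⁻¹ ≡ 25 (mod 42).
For any y ∈ ℤ/42ℤ, x = 25(y − 40) mod 42 satisfies T(x) = 37·25(y − 40) + 40 ≡ y (since 37·25 ≡ 1 mod 42). So every y has a preimage.
Thus T is surjective.
Since T is surjective, we compute T⁻¹(17): solve 37x + 40 ≡ 17 (mod 42), i.e. 37x ≡ 19 (mod 42).
Multiplying by 37⁻¹ = 25 gives x ≡ 25·19 = 475 = 11·42 + 13 ≡ 13 (mod 42).
Check: T(13) = 37·13 + 40 = 521 = 12·42 + 17 ≡ 17 (mod 42).

13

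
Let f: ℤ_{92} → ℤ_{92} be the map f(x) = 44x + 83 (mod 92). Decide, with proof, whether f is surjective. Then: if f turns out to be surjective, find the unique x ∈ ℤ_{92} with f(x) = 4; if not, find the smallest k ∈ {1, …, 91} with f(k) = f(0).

23

Since gcd(44, 92) = 4, we have 44x ≡ 0 (mod 4) for all x, so f(x) ≡ 3 (mod 4).
But 0 ≢ 3 (mod 4), so 0 ∈ ℤ_{92} has no preimage. Therefore f is not surjective.
Since f is not surjective, we find the least positive k with f(k) = f(0): this means 44k ≡ 0 (mod 92), i.e. 92 ∣ 44k. Since gcd(44, 92) = 4, dividing through by 4 this holds exactly when 23 ∣ 11k, and as gcd(11, 23) = 1, exactly when 23 ∣ k.
The smallest positive such k is 23.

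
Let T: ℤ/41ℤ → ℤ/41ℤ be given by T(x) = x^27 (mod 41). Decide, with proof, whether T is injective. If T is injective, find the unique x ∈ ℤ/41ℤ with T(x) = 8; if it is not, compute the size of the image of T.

Since 41 is prime, the nonzero elements of ℤ/41ℤ form a cyclic group of order 40.
As gcd(27, 40) = 1, raising to the 27th power is a bijection on this group: if s^27 ≡ t^27 then (st^{−1})^27 = 1, and the only element of order dividing gcd(27, 40) = 1 is 1, so s = t.
With T(0) = 0 this makes T injective on all of ℤ/41ℤ, hence bijective (finite equal-size domain and codomain). In particular T is injective.
Since T is injective, we find the preimage of 8. The inverse of x ↦ x^27 on (ℤ/41ℤ)^× is x ↦ x^3, because 27·3 = 81 = 2·40 + 1 ≡ 1 (mod 40) and x^{40} = 1 for x ≠ 0 (Fermat). So T⁻¹(8) = 8^3 mod 41.
Repeated squaring mod 41: 8^1 ≡ 8, 8^2 ≡ 8² = 64 ≡ 23. Since 3 = 2 + 1, 8^3 ≡ 23·8: 23·8 = 184 ≡ 20. So 8^3 ≡ 20 (mod 41).
Hence T⁻¹(8) = 20.

20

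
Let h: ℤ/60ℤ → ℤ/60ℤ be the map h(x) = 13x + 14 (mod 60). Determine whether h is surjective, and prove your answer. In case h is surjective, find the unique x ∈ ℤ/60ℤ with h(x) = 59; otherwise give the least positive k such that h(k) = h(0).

45

Since gcd(13, 60) = 1, 13 is invertible modulo 60. Euclid's algorithm: 60 = 4·13 + 8, 13 = 1·8 + 5, 8 = 1·5 + 3, 5 = 1·3 + 2, 3 = 1·2 + 1; back-substituting gives 1 = 37·13 − 8·60, so 13⁻¹ ≡ 37 (mod 60).
For any y ∈ ℤ/60ℤ, x = 37(y − 14) mod 60 satisfies h(x) = 13·37(y − 14) + 14 ≡ y (since 13·37 ≡ 1 mod 60). So every y has a preimage.
Thus h is surjective.
Since h is surjective, we find h⁻¹(59): we need 13x ≡ 59 − 14 ≡ 45 (mod 60). Using 13⁻¹ = 37: x ≡ 37·45 = 1665 = 27·60 + 45, so x = 45.
Check: h(45) = 13·45 + 14 = 599 = 9·60 + 59 ≡ 59 (mod 60).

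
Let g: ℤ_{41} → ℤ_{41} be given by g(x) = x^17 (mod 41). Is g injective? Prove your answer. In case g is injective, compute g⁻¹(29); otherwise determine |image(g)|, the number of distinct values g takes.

Since 41 is prime, the nonzero elements of ℤ_{41} form a cyclic group of order 40.
As gcd(17, 40) = 1, raising to the 17th power is a bijection on this group: if s^17 ≡ t^17 then (st^{−1})^17 = 1, and the only element of order dividing gcd(17, 40) = 1 is 1, so s = t.
With g(0) = 0 this makes g injective on all of ℤ_{41}, hence bijective (finite equal-size domain and codomain). In particular g is injective.
Since g is injective, we find the preimage of 29. The inverse of x ↦ x^17 on (ℤ_{41})^× is x ↦ x^33, because 17·33 = 561 = 14·40 + 1 ≡ 1 (mod 40) and x^{40} = 1 for x ≠ 0 (Fermat). So g⁻¹(29) = 29^33 mod 41.
Repeated squaring mod 41: 29^1 ≡ 29, 29^2 ≡ 29² = 841 ≡ 21, 29^4 ≡ 21² = 441 ≡ 31, 29^8 ≡ 31² = 961 ≡ 18, 29^16 ≡ 18² = 324 ≡ 37, 29^32 ≡ 37² = 1369 ≡ 16. Since 33 = 32 + 1, 29^33 ≡ 16·29: 16·29 = 464 ≡ 13. So 29^33 ≡ 13 (mod 41).
Hence g⁻¹(29) = 13.

13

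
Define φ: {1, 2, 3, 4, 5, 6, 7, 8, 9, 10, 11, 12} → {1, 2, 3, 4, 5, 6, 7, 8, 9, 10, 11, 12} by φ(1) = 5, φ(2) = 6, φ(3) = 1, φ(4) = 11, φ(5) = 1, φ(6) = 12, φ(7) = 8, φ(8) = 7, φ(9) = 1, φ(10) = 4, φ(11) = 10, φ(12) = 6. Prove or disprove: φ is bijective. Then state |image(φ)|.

9

φ(3) = 1 = φ(5) with 3 ≠ 5, so φ is not injective, hence not bijective.
The image of φ is {1, 4, 5, 6, 7, 8, 10, 11, 12}, which has 9 elements.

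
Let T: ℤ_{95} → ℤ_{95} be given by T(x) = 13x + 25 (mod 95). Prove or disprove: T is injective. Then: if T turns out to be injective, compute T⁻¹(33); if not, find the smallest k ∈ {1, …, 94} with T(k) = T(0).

81

Recall: T is injective when T(s) = T(t) forces s = t.
Suppose T(s) = T(t) in ℤ_{95}. Then 13s + 25 ≡ 13t + 25 (mod 95), thus 13(s − t) ≡ 0 (mod 95).
Since gcd(13, 95) = 1, 13 is invertible modulo 95, so s − t ≡ 0 (mod 95), i.e. s = t.
Hence T is injective.
We now compute 13⁻¹ mod 95 explicitly. Euclid's algorithm: 95 = 7·13 + 4, 13 = 3·4 + 1; back-substituting gives 1 = 22·13 − 3·95, so 13⁻¹ ≡ 22 (mod 95).
Since T is injective, we compute T⁻¹(33): solve 13x + 25 ≡ 33 (mod 95), i.e. 13x ≡ 8 (mod 95).
Multiplying by 13⁻¹ = 22 gives x ≡ 22·8 = 176 = 1·95 + 81 ≡ 81 (mod 95).
Check: T(81) = 13·81 + 25 = 1078 = 11·95 + 33 ≡ 33 (mod 95).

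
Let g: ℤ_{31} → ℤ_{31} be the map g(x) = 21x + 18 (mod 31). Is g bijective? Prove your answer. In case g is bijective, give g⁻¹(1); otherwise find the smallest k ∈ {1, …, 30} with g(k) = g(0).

11

Recall that g is injective when g(s) = g(t) forces s = t.
If g(s) = g(t), then 21s ≡ 21t (mod 31). Because gcd(21, 31) = 1, we may cancel 21 to get s ≡ t (mod 31).
We now compute 21⁻¹ mod 31 explicitly. Euclid's algorithm: 31 = 1·21 + 10, 21 = 2·10 + 1; back-substituting gives 1 = 3·21 − 2·31, so 21⁻¹ ≡ 3 (mod 31).
Then y ↦ 3(y − 18) is a two-sided inverse to g, so every y ∈ ℤ_{31} has a preimage.
Therefore g is bijective.
Since g is bijective, we compute g⁻¹(1): solve 21x + 18 ≡ 1 (mod 31), i.e. 21x ≡ 14 (mod 31).
Multiplying by 21⁻¹ = 3 gives x ≡ 3·14 = 42 = 1·31 + 11 ≡ 11 (mod 31).
Check: g(11) = 21·11 + 18 = 249 = 8·31 + 1 ≡ 1 (mod 31).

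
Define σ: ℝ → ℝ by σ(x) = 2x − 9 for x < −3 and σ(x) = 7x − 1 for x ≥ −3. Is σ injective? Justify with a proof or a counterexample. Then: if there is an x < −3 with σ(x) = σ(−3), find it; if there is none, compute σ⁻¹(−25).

-13/2

Both pieces are strictly increasing (slopes 2 and 7), so each is injective on its own interval.
The left piece maps (−∞, −3) onto (−∞, −15); the right piece maps [−3, ∞) onto [−22, ∞).
These images overlap. In particular σ(−3) = −22 (right piece), and solving 2x − 9 = −22 on the left piece gives x = −13/2 < −3.
So σ(−13/2) = σ(−3) with −13/2 ≠ −3, and σ is not injective. This x = −13/2 is the requested value below −3.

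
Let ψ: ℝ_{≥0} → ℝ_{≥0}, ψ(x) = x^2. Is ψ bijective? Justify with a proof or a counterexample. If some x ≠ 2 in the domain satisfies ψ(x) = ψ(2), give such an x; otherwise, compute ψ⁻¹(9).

On ℝ_{≥0}, x ↦ x^2 is strictly increasing (injective) and for any y ∈ ℝ_{≥0} the 2nd root y^{1/2} lies in ℝ_{≥0} (surjective). So ψ is bijective.
Since x ↦ x^2 is strictly increasing on ℝ_{≥0}, it is injective there, so no x ≠ 2 in the domain has ψ(x) = ψ(2). We therefore compute ψ⁻¹(9) = 9^{1/2} = 3 (indeed 3^2 = 9).

3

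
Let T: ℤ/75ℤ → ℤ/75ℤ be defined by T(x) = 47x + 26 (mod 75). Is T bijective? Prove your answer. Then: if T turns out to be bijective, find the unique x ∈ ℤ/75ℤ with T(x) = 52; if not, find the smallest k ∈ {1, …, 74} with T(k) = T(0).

58

If T(x_1) = T(x_2), then 47x_1 ≡ 47x_2 (mod 75). Because gcd(47, 75) = 1, we may cancel 47 to get x_1 ≡ x_2 (mod 75).
We now compute 47⁻¹ mod 75 explicitly. Euclid's algorithm: 75 = 1·47 + 28, 47 = 1·28 + 19, 28 = 1·19 + 9, 19 = 2·9 + 1; back-substituting gives 1 = 8·47 − 5·75, so 47⁻¹ ≡ 8 (mod 75).
Then y ↦ 8(y − 26) is a two-sided inverse to T, so every y ∈ ℤ/75ℤ has a preimage.
Thus T is bijective.
Since T is bijective, we find T⁻¹(52): we need 47x ≡ 52 − 26 ≡ 26 (mod 75). Using 47⁻¹ = 8: x ≡ 8·26 = 208 = 2·75 + 58, so x = 58.
Check: T(58) = 47·58 + 26 = 2752 = 36·75 + 52 ≡ 52 (mod 75).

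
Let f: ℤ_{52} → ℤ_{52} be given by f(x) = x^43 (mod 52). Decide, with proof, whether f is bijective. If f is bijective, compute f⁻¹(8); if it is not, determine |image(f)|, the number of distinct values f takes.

39

f(0) = 0^43 = 0.
f(26): Repeated squaring mod 52: 26^1 ≡ 26, 26^2 ≡ 26² = 676 ≡ 0, 26^4 ≡ 0² = 0, 26^8 ≡ 0² = 0, 26^16 ≡ 0² = 0, 26^32 ≡ 0² = 0. Since 43 = 32 + 8 + 2 + 1, 26^43 ≡ 0·0·0·26: 0·0 = 0, then 0·0 = 0, then 0·26 = 0. So 26^43 ≡ 0 (mod 52).
So f(0) = f(26) = 0 while 0 ≠ 26, thus f is not injective, hence not bijective.
Since f is not bijective, we determine |image(f)|. Computing x^43 mod 52 for each x (by repeated squaring, reducing mod 52 at every step), the values f(0), f(1), …, f(51) are: 0, 1, 24, 3, 4, 21, 20, 19, 44, 9, 36, 15, 12, 13, 40, 11, 16, 17, 8, 7, 32, 5, 48, 23, 28, 25, 0, 27, 24, 29, 4, 47, 20, 45, 44, 35, 36, 41, 12, 39, 40, 37, 16, 43, 8, 33, 32, 31, 48, 49, 28, 51.
The distinct values are {0, 1, 3, 4, 5, 7, 8, 9, 11, 12, 13, 15, 16, 17, 19, 20, 21, 23, 24, 25, 27, 28, 29, 31, 32, 33, 35, 36, 37, 39, 40, 41, 43, 44, 45, 47, 48, 49, 51}; there are 39 of them.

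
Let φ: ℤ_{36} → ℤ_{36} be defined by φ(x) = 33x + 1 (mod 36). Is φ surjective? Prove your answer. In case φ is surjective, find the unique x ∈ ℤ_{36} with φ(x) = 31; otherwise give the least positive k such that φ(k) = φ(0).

12

Since gcd(33, 36) = 3, we have 33x ≡ 0 (mod 3) for all x, so φ(x) ≡ 1 (mod 3).
But 0 ≢ 1 (mod 3), so 0 ∈ ℤ_{36} has no preimage. Thus φ is not surjective.
Since φ is not surjective, we find the least positive k with φ(k) = φ(0): this means 33k ≡ 0 (mod 36), i.e. 36 ∣ 33k. Since gcd(33, 36) = 3, dividing through by 3 this holds exactly when 12 ∣ 11k, and as gcd(11, 12) = 1, exactly when 12 ∣ k.
The smallest positive such k is 12.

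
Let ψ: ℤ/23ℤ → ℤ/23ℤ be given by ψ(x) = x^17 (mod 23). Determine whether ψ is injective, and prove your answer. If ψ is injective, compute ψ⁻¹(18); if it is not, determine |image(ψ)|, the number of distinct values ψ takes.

Since 23 is prime, the nonzero elements of ℤ/23ℤ form a cyclic group of order 22.
As gcd(17, 22) = 1, raising to the 17th power is a bijection on this group: if x_1^17 ≡ x_2^17 then (x_1x_2^{−1})^17 = 1, and the only element of order dividing gcd(17, 22) = 1 is 1, so x_1 = x_2.
With ψ(0) = 0 this makes ψ injective on all of ℤ/23ℤ, hence bijective (finite equal-size domain and codomain). In particular ψ is injective.
Since ψ is injective, we find the preimage of 18. The inverse of x ↦ x^17 on (ℤ/23ℤ)^× is x ↦ x^13, because 17·13 = 221 = 10·22 + 1 ≡ 1 (mod 22) and x^{22} = 1 for x ≠ 0 (Fermat). So ψ⁻¹(18) = 18^13 mod 23.
Repeated squaring mod 23: 18^1 ≡ 18, 18^2 ≡ 18² = 324 ≡ 2, 18^4 ≡ 2² = 4, 18^8 ≡ 4² = 16. Since 13 = 8 + 4 + 1, 18^13 ≡ 16·4·18: 16·4 = 64 ≡ 18, then 18·18 = 324 ≡ 2. So 18^13 ≡ 2 (mod 23).
Hence ψ⁻¹(18) = 2.

2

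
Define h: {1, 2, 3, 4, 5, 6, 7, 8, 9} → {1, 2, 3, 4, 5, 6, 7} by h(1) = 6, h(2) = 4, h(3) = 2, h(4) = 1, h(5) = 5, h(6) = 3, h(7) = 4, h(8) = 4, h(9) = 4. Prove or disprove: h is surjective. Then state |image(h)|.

6

No element maps to 7, so h is not surjective.
The image of h is {1, 2, 3, 4, 5, 6}, which has 6 elements.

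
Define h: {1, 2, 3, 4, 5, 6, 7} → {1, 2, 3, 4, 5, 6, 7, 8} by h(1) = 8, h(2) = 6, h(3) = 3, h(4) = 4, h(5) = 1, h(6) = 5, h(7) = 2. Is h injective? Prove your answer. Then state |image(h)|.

7

The values h(1), …, h(7) are 8, 6, 3, 4, 1, 5, 2 — all distinct.
So h(u) = h(v) only when u = v, and h is injective.
The image of h is {1, 2, 3, 4, 5, 6, 8}, which has 7 elements.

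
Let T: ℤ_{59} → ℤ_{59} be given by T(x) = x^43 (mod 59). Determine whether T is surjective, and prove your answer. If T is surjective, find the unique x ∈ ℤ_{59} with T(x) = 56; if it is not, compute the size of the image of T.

Since 59 is prime, the nonzero elements of ℤ_{59} form a cyclic group of order 58.
As gcd(43, 58) = 1, raising to the 43rd power is a bijection on this group: if s^43 ≡ t^43 then (st^{−1})^43 = 1, and the only element of order dividing gcd(43, 58) = 1 is 1, so s = t.
With T(0) = 0 this makes T injective on all of ℤ_{59}, hence bijective (finite equal-size domain and codomain). In particular T is surjective.
Since T is surjective, we find the preimage of 56. The inverse of x ↦ x^43 on (ℤ_{59})^× is x ↦ x^27, because 43·27 = 1161 = 20·58 + 1 ≡ 1 (mod 58) and x^{58} = 1 for x ≠ 0 (Fermat). So T⁻¹(56) = 56^27 mod 59.
Repeated squaring mod 59: 56^1 ≡ 56, 56^2 ≡ 56² = 3136 ≡ 9, 56^4 ≡ 9² = 81 ≡ 22, 56^8 ≡ 22² = 484 ≡ 12, 56^16 ≡ 12² = 144 ≡ 26. Since 27 = 16 + 8 + 2 + 1, 56^27 ≡ 26·12·9·56: 26·12 = 312 ≡ 17, then 17·9 = 153 ≡ 35, then 35·56 = 1960 ≡ 13. So 56^27 ≡ 13 (mod 59).
Hence T⁻¹(56) = 13.

13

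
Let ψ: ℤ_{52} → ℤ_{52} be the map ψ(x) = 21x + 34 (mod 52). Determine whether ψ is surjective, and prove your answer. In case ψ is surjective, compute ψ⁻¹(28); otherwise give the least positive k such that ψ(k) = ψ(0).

22

Since gcd(21, 52) = 1, 21 is invertible modulo 52. Euclid's algorithm: 52 = 2·21 + 10, 21 = 2·10 + 1; back-substituting gives 1 = 5·21 − 2·52, so 21⁻¹ ≡ 5 (mod 52).
For any y ∈ ℤ_{52}, x = 5(y − 34) mod 52 satisfies ψ(x) = 21·5(y − 34) + 34 ≡ y (since 21·5 ≡ 1 mod 52). So every y has a preimage.
So ψ is surjective.
Since ψ is surjective, we compute ψ⁻¹(28): solve 21x + 34 ≡ 28 (mod 52), i.e. 21x ≡ 46 (mod 52).
Multiplying by 21⁻¹ = 5 gives x ≡ 5·46 = 230 = 4·52 + 22 ≡ 22 (mod 52).
Check: ψ(22) = 21·22 + 34 = 496 = 9·52 + 28 ≡ 28 (mod 52).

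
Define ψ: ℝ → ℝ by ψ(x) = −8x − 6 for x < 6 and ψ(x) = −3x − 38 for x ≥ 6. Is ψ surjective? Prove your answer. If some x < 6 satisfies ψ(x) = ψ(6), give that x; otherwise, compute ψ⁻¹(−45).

Both pieces are strictly decreasing (slopes −8 and −3), so each is injective on its own interval.
The left piece maps (−∞, 6) onto (−54, ∞); the right piece maps [6, ∞) onto (−∞, −56].
The union (−54, ∞) ∪ (−∞, −56] omits the interval between −54 and −56; in particular −54 has no preimage. So ψ is not surjective.
Because the two images are disjoint, no x < 6 has ψ(x) = ψ(6), so we compute ψ⁻¹(−45): −45 lies in (−54, ∞), so solve −8x − 6 = −45: x = (−45 + 6)/(−8) = 39/8.

39/8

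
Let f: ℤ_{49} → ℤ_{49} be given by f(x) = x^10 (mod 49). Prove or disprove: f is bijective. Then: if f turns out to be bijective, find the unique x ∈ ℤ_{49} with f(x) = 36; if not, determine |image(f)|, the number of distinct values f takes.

f(0) = 0^10 = 0.
f(7): Repeated squaring mod 49: 7^1 ≡ 7, 7^2 ≡ 7² = 49 ≡ 0, 7^4 ≡ 0² = 0, 7^8 ≡ 0² = 0. Since 10 = 8 + 2, 7^10 ≡ 0·0: 0·0 = 0. So 7^10 ≡ 0 (mod 49).
So f(0) = f(7) = 0 while 0 ≠ 7, hence f is not injective, hence not bijective.
Since f is not bijective, we determine |image(f)|. Computing x^10 mod 49 for each x (by repeated squaring, reducing mod 49 at every step), the values f(0), f(1), …, f(48) are: 0, 1, 44, 4, 25, 23, 29, 0, 22, 16, 32, 46, 2, 8, 0, 43, 37, 11, 18, 30, 36, 0, 15, 9, 39, 39, 9, 15, 0, 36, 30, 18, 11, 37, 43, 0, 8, 2, 46, 32, 16, 22, 0, 29, 23, 25, 4, 44, 1.
The distinct values are {0, 1, 2, 4, 8, 9, 11, 15, 16, 18, 22, 23, 25, 29, 30, 32, 36, 37, 39, 43, 44, 46}; there are 22 of them.

22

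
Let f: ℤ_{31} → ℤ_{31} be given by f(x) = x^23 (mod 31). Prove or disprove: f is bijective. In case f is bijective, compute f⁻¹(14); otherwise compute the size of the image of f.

10

Since 31 is prime, the nonzero elements of ℤ_{31} form a cyclic group of order 30.
As gcd(23, 30) = 1, raising to the 23rd power is a bijection on this group: if s^23 ≡ t^23 then (st^{−1})^23 = 1, and the only element of order dividing gcd(23, 30) = 1 is 1, so s = t.
With f(0) = 0 this makes f injective on all of ℤ_{31}, hence bijective (finite equal-size domain and codomain). In particular f is bijective.
Since f is bijective, we find the preimage of 14. The inverse of x ↦ x^23 on (ℤ_{31})^× is x ↦ x^17, because 23·17 = 391 = 13·30 + 1 ≡ 1 (mod 30) and x^{30} = 1 for x ≠ 0 (Fermat). So f⁻¹(14) = 14^17 mod 31.
Repeated squaring mod 31: 14^1 ≡ 14, 14^2 ≡ 14² = 196 ≡ 10, 14^4 ≡ 10² = 100 ≡ 7, 14^8 ≡ 7² = 49 ≡ 18, 14^16 ≡ 18² = 324 ≡ 14. Since 17 = 16 + 1, 14^17 ≡ 14·14: 14·14 = 196 ≡ 10. So 14^17 ≡ 10 (mod 31).
Hence f⁻¹(14) = 10.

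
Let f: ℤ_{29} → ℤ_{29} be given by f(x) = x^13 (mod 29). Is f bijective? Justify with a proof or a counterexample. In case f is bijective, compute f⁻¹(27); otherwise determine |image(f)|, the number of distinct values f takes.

Since 29 is prime, the nonzero elements of ℤ_{29} form a cyclic group of order 28.
As gcd(13, 28) = 1, raising to the 13th power is a bijection on this group: if u^13 ≡ v^13 then (uv^{−1})^13 = 1, and the only element of order dividing gcd(13, 28) = 1 is 1, so u = v.
With f(0) = 0 this makes f injective on all of ℤ_{29}, hence bijective (finite equal-size domain and codomain). In particular f is bijective.
Since f is bijective, we find the preimage of 27. The inverse of x ↦ x^13 on (ℤ_{29})^× is x ↦ x^13, because 13·13 = 169 = 6·28 + 1 ≡ 1 (mod 28) and x^{28} = 1 for x ≠ 0 (Fermat). So f⁻¹(27) = 27^13 mod 29.
Repeated squaring mod 29: 27^1 ≡ 27, 27^2 ≡ 27² = 729 ≡ 4, 27^4 ≡ 4² = 16, 27^8 ≡ 16² = 256 ≡ 24. Since 13 = 8 + 4 + 1, 27^13 ≡ 24·16·27: 24·16 = 384 ≡ 7, then 7·27 = 189 ≡ 15. So 27^13 ≡ 15 (mod 29).
Hence f⁻¹(27) = 15.

15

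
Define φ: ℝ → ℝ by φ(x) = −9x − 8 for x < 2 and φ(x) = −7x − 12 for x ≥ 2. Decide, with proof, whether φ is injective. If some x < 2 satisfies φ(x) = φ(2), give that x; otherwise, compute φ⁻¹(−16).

8/9

Both pieces are strictly decreasing (slopes −9 and −7), so each is injective on its own interval.
The left piece maps (−∞, 2) onto (−26, ∞); the right piece maps [2, ∞) onto (−∞, −26].
These images are disjoint, so no value is attained by both pieces. Therefore φ is injective.
Because the two images are disjoint, no x < 2 has φ(x) = φ(2), so we compute φ⁻¹(−16): −16 lies in (−26, ∞), so solve −9x − 8 = −16: x = (−16 + 8)/(−9) = 8/9.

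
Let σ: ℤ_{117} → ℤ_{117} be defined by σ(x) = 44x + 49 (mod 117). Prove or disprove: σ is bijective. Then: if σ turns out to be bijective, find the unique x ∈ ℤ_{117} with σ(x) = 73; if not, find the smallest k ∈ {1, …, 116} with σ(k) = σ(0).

75

Suppose σ(s) = σ(t) in ℤ_{117}. Then 44s + 49 ≡ 44t + 49 (mod 117), so 44(s − t) ≡ 0 (mod 117).
Since gcd(44, 117) = 1, 44 is invertible modulo 117, hence s − t ≡ 0 (mod 117), i.e. s = t.
We now compute 44⁻¹ mod 117 explicitly. Euclid's algorithm: 117 = 2·44 + 29, 44 = 1·29 + 15, 29 = 1·15 + 14, 15 = 1·14 + 1; back-substituting gives 1 = 8·44 − 3·117, so 44⁻¹ ≡ 8 (mod 117).
Then y ↦ 8(y − 49) is a two-sided inverse to σ, so every y ∈ ℤ_{117} has a preimage.
Therefore σ is bijective.
Since σ is bijective, we find σ⁻¹(73): we need 44x ≡ 73 − 49 ≡ 24 (mod 117). Using 44⁻¹ = 8: x ≡ 8·24 = 192 = 1·117 + 75, so x = 75.
Check: σ(75) = 44·75 + 49 = 3349 = 28·117 + 73 ≡ 73 (mod 117).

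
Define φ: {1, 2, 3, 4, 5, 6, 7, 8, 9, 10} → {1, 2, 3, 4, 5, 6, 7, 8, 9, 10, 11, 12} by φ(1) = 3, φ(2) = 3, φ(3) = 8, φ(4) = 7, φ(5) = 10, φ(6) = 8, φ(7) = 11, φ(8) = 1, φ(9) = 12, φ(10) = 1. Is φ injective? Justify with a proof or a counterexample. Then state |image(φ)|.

7

φ(1) = 3 = φ(2) with 1 ≠ 2, so φ is not injective.
The image of φ is {1, 3, 7, 8, 10, 11, 12}, which has 7 elements.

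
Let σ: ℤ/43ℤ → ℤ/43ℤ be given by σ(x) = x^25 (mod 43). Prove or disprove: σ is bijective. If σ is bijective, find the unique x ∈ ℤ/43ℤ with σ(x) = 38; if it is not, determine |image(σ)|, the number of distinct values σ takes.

40

Since 43 is prime, the nonzero elements of ℤ/43ℤ form a cyclic group of order 42.
As gcd(25, 42) = 1, raising to the 25th power is a bijection on this group: if x_1^25 ≡ x_2^25 then (x_1x_2^{−1})^25 = 1, and the only element of order dividing gcd(25, 42) = 1 is 1, so x_1 = x_2.
With σ(0) = 0 this makes σ injective on all of ℤ/43ℤ, hence bijective (finite equal-size domain and codomain). In particular σ is bijective.
Since σ is bijective, we find the preimage of 38. The inverse of x ↦ x^25 on (ℤ/43ℤ)^× is x ↦ x^37, because 25·37 = 925 = 22·42 + 1 ≡ 1 (mod 42) and x^{42} = 1 for x ≠ 0 (Fermat). So σ⁻¹(38) = 38^37 mod 43.
Repeated squaring mod 43: 38^1 ≡ 38, 38^2 ≡ 38² = 1444 ≡ 25, 38^4 ≡ 25² = 625 ≡ 23, 38^8 ≡ 23² = 529 ≡ 13, 38^16 ≡ 13² = 169 ≡ 40, 38^32 ≡ 40² = 1600 ≡ 9. Since 37 = 32 + 4 + 1, 38^37 ≡ 9·23·38: 9·23 = 207 ≡ 35, then 35·38 = 1330 ≡ 40. So 38^37 ≡ 40 (mod 43).
Hence σ⁻¹(38) = 40.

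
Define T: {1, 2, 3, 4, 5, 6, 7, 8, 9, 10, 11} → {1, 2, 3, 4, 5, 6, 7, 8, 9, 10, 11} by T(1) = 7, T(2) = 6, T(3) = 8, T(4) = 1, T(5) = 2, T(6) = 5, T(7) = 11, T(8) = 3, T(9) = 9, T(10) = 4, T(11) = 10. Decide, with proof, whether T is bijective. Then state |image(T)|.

11

The values 7, 6, 8, 1, 2, 5, 11, 3, 9, 4, 10 are a permutation of {1, 2, 3, 4, 5, 6, 7, 8, 9, 10, 11}: each element appears exactly once.
So T is injective and surjective, hence bijective.
The image of T is {1, 2, 3, 4, 5, 6, 7, 8, 9, 10, 11}, which has 11 elements.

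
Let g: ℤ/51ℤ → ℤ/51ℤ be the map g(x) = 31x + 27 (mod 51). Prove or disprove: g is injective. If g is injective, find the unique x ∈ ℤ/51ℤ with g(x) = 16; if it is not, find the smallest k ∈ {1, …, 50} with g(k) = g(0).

49

Suppose g(a) = g(b) in ℤ/51ℤ. Then 31a + 27 ≡ 31b + 27 (mod 51), thus 31(a − b) ≡ 0 (mod 51).
Since gcd(31, 51) = 1, 31 is invertible modulo 51, therefore a − b ≡ 0 (mod 51), i.e. a = b.
Hence g is injective.
We now compute 31⁻¹ mod 51 explicitly. Euclid's algorithm: 51 = 1·31 + 20, 31 = 1·20 + 11, 20 = 1·11 + 9, 11 = 1·9 + 2, 9 = 4·2 + 1; back-substituting gives 1 = 28·31 − 17·51, so 31⁻¹ ≡ 28 (mod 51).
Since g is injective, we compute g⁻¹(16): solve 31x + 27 ≡ 16 (mod 51), i.e. 31x ≡ 40 (mod 51).
Multiplying by 31⁻¹ = 28 gives x ≡ 28·40 = 1120 = 21·51 + 49 ≡ 49 (mod 51).
Check: g(49) = 31·49 + 27 = 1546 = 30·51 + 16 ≡ 16 (mod 51).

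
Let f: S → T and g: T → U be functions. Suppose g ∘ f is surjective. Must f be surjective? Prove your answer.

not surjective

No. Take S = {0}, T = {0, 1, 2}, U = {0}, f(a) = 0 for every a ∈ S, and g(b) = 0 for every b ∈ T.
Then g ∘ f is surjective onto {0}, but 2 ∈ T has no preimage under f, so f is not surjective.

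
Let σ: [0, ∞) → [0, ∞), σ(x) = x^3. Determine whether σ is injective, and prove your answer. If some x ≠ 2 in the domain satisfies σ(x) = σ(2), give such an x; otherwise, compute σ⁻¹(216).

On [0, ∞), x ↦ x^3 is strictly increasing, so σ(x_1) = σ(x_2) forces x_1 = x_2. Therefore σ is injective.
Since x ↦ x^3 is strictly increasing on [0, ∞), it is injective there, so no x ≠ 2 in the domain has σ(x) = σ(2). We therefore compute σ⁻¹(216) = 216^{1/3} = 6 (indeed 6^3 = 216).

6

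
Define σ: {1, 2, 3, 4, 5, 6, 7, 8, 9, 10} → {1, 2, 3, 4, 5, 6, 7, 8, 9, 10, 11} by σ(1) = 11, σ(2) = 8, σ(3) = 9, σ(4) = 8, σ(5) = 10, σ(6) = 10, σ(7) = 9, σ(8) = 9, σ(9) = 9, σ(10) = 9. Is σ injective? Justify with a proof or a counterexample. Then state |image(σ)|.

4

σ(2) = 8 = σ(4) with 2 ≠ 4, so σ is not injective.
The image of σ is {8, 9, 10, 11}, which has 4 elements.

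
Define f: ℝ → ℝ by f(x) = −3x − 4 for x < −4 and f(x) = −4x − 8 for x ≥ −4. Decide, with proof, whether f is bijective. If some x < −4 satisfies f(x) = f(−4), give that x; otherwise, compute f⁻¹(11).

Both pieces are strictly decreasing (slopes −3 and −4), so each is injective on its own interval.
The left piece maps (−∞, −4) onto (8, ∞); the right piece maps [−4, ∞) onto (−∞, 8].
Since 8 = 8, the images partition ℝ: f is injective and surjective, hence bijective.
Because the two images are disjoint, no x < −4 has f(x) = f(−4), so we compute f⁻¹(11): 11 lies in (8, ∞), so solve −3x − 4 = 11: x = (11 + 4)/(−3) = −5.

-5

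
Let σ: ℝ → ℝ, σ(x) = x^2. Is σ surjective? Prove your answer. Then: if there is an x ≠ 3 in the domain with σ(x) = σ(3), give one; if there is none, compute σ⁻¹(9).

Since 2 is even, x^2 ≥ 0 for all x ∈ ℝ, so −1 ∈ ℝ has no preimage. Therefore σ is not surjective.
For the follow-up, such an x exists: taking x = −3 ∈ ℝ gives σ(−3) = 9 = σ(3) with −3 ≠ 3.

-3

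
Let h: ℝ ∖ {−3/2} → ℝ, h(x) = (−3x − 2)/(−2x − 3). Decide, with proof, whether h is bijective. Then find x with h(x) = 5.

If h(x) = 3/2, cross-multiplying gives −2(−3x − 2) = −3(−2x − 3), which simplifies to 4 = 9 — false.  So 3/2 has no preimage and h is not surjective.
Hence h is not bijective.
Solving h(x) = 5: cross-multiplying gives −3x − 2 = 5(−2x − 3), which rearranges to 7x = −13, so x = −13/7.

-13/7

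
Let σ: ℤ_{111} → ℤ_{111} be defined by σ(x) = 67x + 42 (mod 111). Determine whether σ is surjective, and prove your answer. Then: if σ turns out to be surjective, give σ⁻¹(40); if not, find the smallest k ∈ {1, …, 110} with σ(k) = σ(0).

106

Since gcd(67, 111) = 1, 67 is invertible modulo 111. Euclid's algorithm: 111 = 1·67 + 44, 67 = 1·44 + 23, 44 = 1·23 + 21, 23 = 1·21 + 2, 21 = 10·2 + 1; back-substituting gives 1 = 58·67 − 35·111, so 67⁻¹ ≡ 58 (mod 111).
For any y ∈ ℤ_{111}, x = 58(y − 42) mod 111 satisfies σ(x) = 67·58(y − 42) + 42 ≡ y (since 67·58 ≡ 1 mod 111). So every y has a preimage.
Therefore σ is surjective.
Since σ is surjective, we compute σ⁻¹(40): solve 67x + 42 ≡ 40 (mod 111), i.e. 67x ≡ 109 (mod 111).
Multiplying by 67⁻¹ = 58 gives x ≡ 58·109 = 6322 = 56·111 + 106 ≡ 106 (mod 111).
Check: σ(106) = 67·106 + 42 = 7144 = 64·111 + 40 ≡ 40 (mod 111).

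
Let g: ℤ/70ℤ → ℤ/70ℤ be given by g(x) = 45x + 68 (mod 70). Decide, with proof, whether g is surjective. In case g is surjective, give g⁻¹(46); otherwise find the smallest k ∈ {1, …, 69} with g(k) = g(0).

14

Since gcd(45, 70) = 5, we have 45x ≡ 0 (mod 5) for all x, so g(x) ≡ 3 (mod 5).
But 0 ≢ 3 (mod 5), so 0 ∈ ℤ/70ℤ has no preimage. Hence g is not surjective.
Since g is not surjective, we find the least positive k with g(k) = g(0): this means 45k ≡ 0 (mod 70), i.e. 70 ∣ 45k. Since gcd(45, 70) = 5, dividing through by 5 this holds exactly when 14 ∣ 9k, and as gcd(9, 14) = 1, exactly when 14 ∣ k.
The smallest positive such k is 14.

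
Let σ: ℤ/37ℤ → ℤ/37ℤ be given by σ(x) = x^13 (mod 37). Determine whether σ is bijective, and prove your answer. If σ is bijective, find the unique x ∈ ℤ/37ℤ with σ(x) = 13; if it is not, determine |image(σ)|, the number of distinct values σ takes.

5

Since 37 is prime, the nonzero elements of ℤ/37ℤ form a cyclic group of order 36.
As gcd(13, 36) = 1, raising to the 13th power is a bijection on this group: if s^13 ≡ t^13 then (st^{−1})^13 = 1, and the only element of order dividing gcd(13, 36) = 1 is 1, so s = t.
With σ(0) = 0 this makes σ injective on all of ℤ/37ℤ, hence bijective (finite equal-size domain and codomain). In particular σ is bijective.
Since σ is bijective, we find the preimage of 13. The inverse of x ↦ x^13 on (ℤ/37ℤ)^× is x ↦ x^25, because 13·25 = 325 = 9·36 + 1 ≡ 1 (mod 36) and x^{36} = 1 for x ≠ 0 (Fermat). So σ⁻¹(13) = 13^25 mod 37.
Repeated squaring mod 37: 13^1 ≡ 13, 13^2 ≡ 13² = 169 ≡ 21, 13^4 ≡ 21² = 441 ≡ 34, 13^8 ≡ 34² = 1156 ≡ 9, 13^16 ≡ 9² = 81 ≡ 7. Since 25 = 16 + 8 + 1, 13^25 ≡ 7·9·13: 7·9 = 63 ≡ 26, then 26·13 = 338 ≡ 5. So 13^25 ≡ 5 (mod 37).
Hence σ⁻¹(13) = 5.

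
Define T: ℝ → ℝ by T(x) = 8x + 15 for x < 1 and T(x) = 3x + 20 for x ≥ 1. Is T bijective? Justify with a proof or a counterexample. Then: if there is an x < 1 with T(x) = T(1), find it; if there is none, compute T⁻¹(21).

3/4

Both pieces are strictly increasing (slopes 8 and 3), so each is injective on its own interval.
The left piece maps (−∞, 1) onto (−∞, 23); the right piece maps [1, ∞) onto [23, ∞).
Since 23 = 23, the images partition ℝ: T is injective and surjective, hence bijective.
Because the two images are disjoint, no x < 1 has T(x) = T(1), so we compute T⁻¹(21): 21 lies in (−∞, 23), so solve 8x + 15 = 21: x = (21 − 15)/8 = 3/4.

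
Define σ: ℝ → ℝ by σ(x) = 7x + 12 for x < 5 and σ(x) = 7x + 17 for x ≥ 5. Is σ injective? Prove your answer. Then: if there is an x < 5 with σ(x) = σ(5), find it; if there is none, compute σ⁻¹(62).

Both pieces are strictly increasing (slopes 7 and 7), so each is injective on its own interval.
The left piece maps (−∞, 5) onto (−∞, 47); the right piece maps [5, ∞) onto [52, ∞).
These images are disjoint, so no value is attained by both pieces. Thus σ is injective.
Because the two images are disjoint, no x < 5 has σ(x) = σ(5), so we compute σ⁻¹(62): 62 lies in [52, ∞), so solve 7x + 17 = 62: x = (62 − 17)/7 = 45/7.

45/7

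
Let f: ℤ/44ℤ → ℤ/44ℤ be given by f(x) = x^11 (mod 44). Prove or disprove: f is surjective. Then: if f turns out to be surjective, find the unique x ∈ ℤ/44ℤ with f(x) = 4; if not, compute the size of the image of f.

f(0) = 0^11 = 0.
f(22): Repeated squaring mod 44: 22^1 ≡ 22, 22^2 ≡ 22² = 484 ≡ 0, 22^4 ≡ 0² = 0, 22^8 ≡ 0² = 0. Since 11 = 8 + 2 + 1, 22^11 ≡ 0·0·22: 0·0 = 0, then 0·22 = 0. So 22^11 ≡ 0 (mod 44).
So f(0) = f(22) = 0 while 0 ≠ 22, therefore f is not injective.
A non-injective map from the 44-element set ℤ/44ℤ to itself takes at most 43 distinct values, so it cannot be surjective. Hence f is not surjective.
Since f is not surjective, we determine |image(f)|. Computing x^11 mod 44 for each x (by repeated squaring, reducing mod 44 at every step), the values f(0), f(1), …, f(43) are: 0, 1, 24, 3, 4, 5, 28, 7, 8, 9, 32, 11, 12, 13, 36, 15, 16, 17, 40, 19, 20, 21, 0, 23, 24, 25, 4, 27, 28, 29, 8, 31, 32, 33, 12, 35, 36, 37, 16, 39, 40, 41, 20, 43.
The distinct values are {0, 1, 3, 4, 5, 7, 8, 9, 11, 12, 13, 15, 16, 17, 19, 20, 21, 23, 24, 25, 27, 28, 29, 31, 32, 33, 35, 36, 37, 39, 40, 41, 43}; there are 33 of them.

33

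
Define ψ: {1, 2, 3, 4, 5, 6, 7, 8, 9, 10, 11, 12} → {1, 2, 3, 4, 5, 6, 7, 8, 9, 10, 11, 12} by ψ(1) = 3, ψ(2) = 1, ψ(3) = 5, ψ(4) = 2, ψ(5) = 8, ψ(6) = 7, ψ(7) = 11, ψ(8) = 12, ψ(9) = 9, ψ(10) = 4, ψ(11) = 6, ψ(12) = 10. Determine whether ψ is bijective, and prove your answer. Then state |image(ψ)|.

12

The values 3, 1, 5, 2, 8, 7, 11, 12, 9, 4, 6, 10 are a permutation of {1, 2, 3, 4, 5, 6, 7, 8, 9, 10, 11, 12}: each element appears exactly once.
So ψ is injective and surjective, hence bijective.
The image of ψ is {1, 2, 3, 4, 5, 6, 7, 8, 9, 10, 11, 12}, which has 12 elements.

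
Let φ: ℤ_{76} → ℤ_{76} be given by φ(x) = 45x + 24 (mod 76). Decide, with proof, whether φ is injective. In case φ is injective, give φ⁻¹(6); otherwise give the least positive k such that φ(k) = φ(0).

Suppose φ(u) = φ(v) in ℤ_{76}. Then 45u + 24 ≡ 45v + 24 (mod 76), therefore 45(u − v) ≡ 0 (mod 76).
Since gcd(45, 76) = 1, 45 is invertible modulo 76, hence u − v ≡ 0 (mod 76), i.e. u = v.
Therefore φ is injective.
We now compute 45⁻¹ mod 76 explicitly. Euclid's algorithm: 76 = 1·45 + 31, 45 = 1·31 + 14, 31 = 2·14 + 3, 14 = 4·3 + 2, 3 = 1·2 + 1; back-substituting gives 1 = 49·45 − 29·76, so 45⁻¹ ≡ 49 (mod 76).
Since φ is injective, we compute φ⁻¹(6): solve 45x + 24 ≡ 6 (mod 76), i.e. 45x ≡ 58 (mod 76).
Multiplying by 45⁻¹ = 49 gives x ≡ 49·58 = 2842 = 37·76 + 30 ≡ 30 (mod 76).
Check: φ(30) = 45·30 + 24 = 1374 = 18·76 + 6 ≡ 6 (mod 76).

30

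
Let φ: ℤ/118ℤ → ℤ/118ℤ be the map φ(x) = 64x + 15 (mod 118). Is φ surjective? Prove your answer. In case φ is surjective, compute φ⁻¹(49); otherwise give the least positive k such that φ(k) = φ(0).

59

Recall that φ is surjective if every y in the codomain equals φ(x) for some x in the domain.
Since gcd(64, 118) = 2, we have 64x ≡ 0 (mod 2) for all x, so φ(x) ≡ 1 (mod 2).
But 0 ≢ 1 (mod 2), so 0 ∈ ℤ/118ℤ has no preimage. Hence φ is not surjective.
Since φ is not surjective, we find the least positive k with φ(k) = φ(0): this means 64k ≡ 0 (mod 118), i.e. 118 ∣ 64k. Since gcd(64, 118) = 2, dividing through by 2 this holds exactly when 59 ∣ 32k, and as gcd(32, 59) = 1, exactly when 59 ∣ k.
The smallest positive such k is 59.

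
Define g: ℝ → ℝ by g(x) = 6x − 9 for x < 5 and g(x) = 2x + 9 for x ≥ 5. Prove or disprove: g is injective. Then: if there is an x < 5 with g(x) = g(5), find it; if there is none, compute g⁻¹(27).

14/3

Both pieces are strictly increasing (slopes 6 and 2), so each is injective on its own interval.
The left piece maps (−∞, 5) onto (−∞, 21); the right piece maps [5, ∞) onto [19, ∞).
These images overlap. In particular g(5) = 19 (right piece), and solving 6x − 9 = 19 on the left piece gives x = 14/3 < 5.
So g(14/3) = g(5) with 14/3 ≠ 5, and g is not injective. This x = 14/3 is the requested value below 5.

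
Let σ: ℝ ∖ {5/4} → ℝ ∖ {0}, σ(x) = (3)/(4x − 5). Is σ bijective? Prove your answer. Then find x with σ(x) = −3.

Suppose σ(a) = σ(b). Cross-multiplying: (3)(4b − 5) = (3)(4a − 5).
Expanding both sides and cancelling the symmetric terms leaves −12·(a − b) = 0. Since −12 ≠ 0, a = b. Thus σ is injective.
For any y ≠ 0, solving y(4x − 5) = 3 for x gives a well-defined x ≠ 5/4. So σ is surjective.
Hence σ is bijective.
Solving σ(x) = −3: cross-multiplying gives 3 = −3(4x − 5), which rearranges to 12x = 12, so x = 1.

1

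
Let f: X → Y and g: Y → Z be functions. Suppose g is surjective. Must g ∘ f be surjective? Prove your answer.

No. Take X = {0}, Y = Z = {0, 1, 2, 3}, f(0) = 0, and g = identity (surjective).
Then (g ∘ f)(0) = 0, and 3 ∈ Z has no preimage under g ∘ f, so g ∘ f is not surjective.

not surjective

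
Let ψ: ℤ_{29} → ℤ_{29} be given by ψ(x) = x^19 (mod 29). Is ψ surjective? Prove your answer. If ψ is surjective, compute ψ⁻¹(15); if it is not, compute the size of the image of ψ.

Since 29 is prime, the nonzero elements of ℤ_{29} form a cyclic group of order 28.
As gcd(19, 28) = 1, raising to the 19th power is a bijection on this group: if s^19 ≡ t^19 then (st^{−1})^19 = 1, and the only element of order dividing gcd(19, 28) = 1 is 1, so s = t.
With ψ(0) = 0 this makes ψ injective on all of ℤ_{29}, hence bijective (finite equal-size domain and codomain). In particular ψ is surjective.
Since ψ is surjective, we find the preimage of 15. The inverse of x ↦ x^19 on (ℤ_{29})^× is x ↦ x^3, because 19·3 = 57 = 2·28 + 1 ≡ 1 (mod 28) and x^{28} = 1 for x ≠ 0 (Fermat). So ψ⁻¹(15) = 15^3 mod 29.
Repeated squaring mod 29: 15^1 ≡ 15, 15^2 ≡ 15² = 225 ≡ 22. Since 3 = 2 + 1, 15^3 ≡ 22·15: 22·15 = 330 ≡ 11. So 15^3 ≡ 11 (mod 29).
Hence ψ⁻¹(15) = 11.

11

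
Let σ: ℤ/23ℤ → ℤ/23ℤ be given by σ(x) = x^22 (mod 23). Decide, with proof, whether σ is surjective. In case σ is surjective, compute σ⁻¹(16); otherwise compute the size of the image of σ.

σ(1) = 1^22 = 1.
σ(2): Repeated squaring mod 23: 2^1 ≡ 2, 2^2 ≡ 2² = 4, 2^4 ≡ 4² = 16, 2^8 ≡ 16² = 256 ≡ 3, 2^16 ≡ 3² = 9. Since 22 = 16 + 4 + 2, 2^22 ≡ 9·16·4: 9·16 = 144 ≡ 6, then 6·4 = 24 ≡ 1. So 2^22 ≡ 1 (mod 23).
So σ(1) = σ(2) = 1 while 1 ≠ 2, therefore σ is not injective.
A non-injective map from the 23-element set ℤ/23ℤ to itself takes at most 22 distinct values, so it cannot be surjective. Hence σ is not surjective.
Since σ is not surjective, we determine |image(σ)|. Computing x^22 mod 23 for each x (by repeated squaring, reducing mod 23 at every step), the values σ(0), σ(1), …, σ(22) are: 0, 1, 1, 1, 1, 1, 1, 1, 1, 1, 1, 1, 1, 1, 1, 1, 1, 1, 1, 1, 1, 1, 1.
The distinct values are {0, 1}; there are 2 of them.

2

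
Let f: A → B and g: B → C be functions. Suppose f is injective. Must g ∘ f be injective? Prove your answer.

No. Take A = B = C = {0, 1}, f = identity (injective), and g(x) = 0 for every x.
Then (g ∘ f)(0) = 0 = (g ∘ f)(1) with 0 ≠ 1, so g ∘ f is not injective.

not injective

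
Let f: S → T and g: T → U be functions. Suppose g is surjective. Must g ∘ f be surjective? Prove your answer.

No. Take S = {1}, T = U = {1, 2, 3, 4, 5}, f(1) = 1, and g = identity (surjective).
Then (g ∘ f)(1) = 1, and 5 ∈ U has no preimage under g ∘ f, so g ∘ f is not surjective.

not surjective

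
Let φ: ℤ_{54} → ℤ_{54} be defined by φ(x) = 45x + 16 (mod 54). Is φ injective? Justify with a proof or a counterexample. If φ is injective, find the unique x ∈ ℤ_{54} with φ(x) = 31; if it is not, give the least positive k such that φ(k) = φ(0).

We have gcd(45, 54) = 9 > 1. Taking s = 0 and t = 6: φ(0) = 16 and φ(6) = 45·6 + 16 = 286 ≡ 16 (mod 54).
So φ(0) = φ(6) while 0 ≠ 6, thus φ is not injective.
Since φ is not injective, we find the least positive k with φ(k) = φ(0): this means 45k ≡ 0 (mod 54), i.e. 54 ∣ 45k. Since gcd(45, 54) = 9, dividing through by 9 this holds exactly when 6 ∣ 5k, and as gcd(5, 6) = 1, exactly when 6 ∣ k.
The smallest positive such k is 6.

6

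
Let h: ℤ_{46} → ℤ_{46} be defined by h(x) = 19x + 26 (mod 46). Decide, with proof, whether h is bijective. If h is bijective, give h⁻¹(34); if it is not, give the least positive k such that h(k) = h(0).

44

If h(s) = h(t), then 19s ≡ 19t (mod 46). Because gcd(19, 46) = 1, we may cancel 19 to get s ≡ t (mod 46).
We now compute 19⁻¹ mod 46 explicitly. Euclid's algorithm: 46 = 2·19 + 8, 19 = 2·8 + 3, 8 = 2·3 + 2, 3 = 1·2 + 1; back-substituting gives 1 = 17·19 − 7·46, so 19⁻¹ ≡ 17 (mod 46).
For any y ∈ ℤ_{46}, x = 17(y − 26) mod 46 satisfies h(x) = 19·17(y − 26) + 26 ≡ y (since 19·17 ≡ 1 mod 46). So every y has a preimage.
Hence h is bijective.
Since h is bijective, we compute h⁻¹(34): solve 19x + 26 ≡ 34 (mod 46), i.e. 19x ≡ 8 (mod 46).
Multiplying by 19⁻¹ = 17 gives x ≡ 17·8 = 136 = 2·46 + 44 ≡ 44 (mod 46).
Check: h(44) = 19·44 + 26 = 862 = 18·46 + 34 ≡ 34 (mod 46).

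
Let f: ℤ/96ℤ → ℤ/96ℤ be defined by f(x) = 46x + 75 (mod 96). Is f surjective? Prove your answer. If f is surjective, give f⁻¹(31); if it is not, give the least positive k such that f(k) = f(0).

48

Recall that f is surjective if every y in the codomain equals f(x) for some x in the domain.
Since gcd(46, 96) = 2, we have 46x ≡ 0 (mod 2) for all x, so f(x) ≡ 1 (mod 2).
But 0 ≢ 1 (mod 2), so 0 ∈ ℤ/96ℤ has no preimage. Therefore f is not surjective.
Since f is not surjective, we find the least positive k with f(k) = f(0): this means 46k ≡ 0 (mod 96), i.e. 96 ∣ 46k. Since gcd(46, 96) = 2, dividing through by 2 this holds exactly when 48 ∣ 23k, and as gcd(23, 48) = 1, exactly when 48 ∣ k.
The smallest positive such k is 48.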